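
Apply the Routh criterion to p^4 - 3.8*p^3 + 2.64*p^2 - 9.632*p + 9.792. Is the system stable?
Routh array:
p^4: [1, 2.64, 9.792]; p^3: [-3.8, -9.632]; p^2: [0.105263, 9.792]; p^1: [343.8592]; p^0: [9.792]
First column: [1, -3.8, 0.105263, 343.8592, 9.792]. Sign changes = 2.
No, unstable (2 RHP root(s))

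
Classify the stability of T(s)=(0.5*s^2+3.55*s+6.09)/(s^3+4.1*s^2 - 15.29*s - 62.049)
Denominator: s^3 + 4.1*s^2 - 15.29*s - 62.049 = (s - 3.9)(s + 3.7)(s + 4.3). Poles: -3.7, -4.3, 3.9. Unstable (1 pole(s) in RHP)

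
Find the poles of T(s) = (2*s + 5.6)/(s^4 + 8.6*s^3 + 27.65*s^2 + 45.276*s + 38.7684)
Set denominator = 0: s^4 + 8.6*s^3 + 27.65*s^2 + 45.276*s + 38.7684 = (s + 3.3)(s + 3.3)(s^2 + 2*s + 3.56) = 0 → Poles: -1 + 1.6j, -1 - 1.6j, -3.3, -3.3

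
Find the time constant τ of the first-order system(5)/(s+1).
First-order system: τ = -1/pole. Pole = -1. τ = -1/(-1) = 1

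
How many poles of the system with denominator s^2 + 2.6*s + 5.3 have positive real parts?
Poles: -1.3 + 1.9j, -1.3 - 1.9j. RHP poles (Re>0): 0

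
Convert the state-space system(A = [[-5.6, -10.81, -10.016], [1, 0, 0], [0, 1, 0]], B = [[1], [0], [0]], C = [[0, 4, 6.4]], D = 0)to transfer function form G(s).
G(s) = C(sI - A)⁻¹B + D.
Characteristic polynomial det(sI - A) = s^3 + 5.6*s^2 + 10.81*s + 10.016.
Numerator from C·adj(sI-A)·B + D·det(sI-A) = 4*s + 6.4.
G(s) = (4*s + 6.4)/(s^3 + 5.6*s^2 + 10.81*s + 10.016)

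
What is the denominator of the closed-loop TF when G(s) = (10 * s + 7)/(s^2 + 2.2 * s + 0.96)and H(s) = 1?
Characteristic poly = G_den * H_den + G_num * H_num = (s^2 + 2.2*s + 0.96) + (10*s + 7) = s^2 + 12.2*s + 7.96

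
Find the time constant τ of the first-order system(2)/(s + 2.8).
First-order system: τ = -1/pole. Pole = -2.8. τ = -1/(-2.8) = 0.3571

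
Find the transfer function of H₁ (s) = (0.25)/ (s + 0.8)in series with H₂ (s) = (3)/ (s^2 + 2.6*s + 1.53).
Series: H = H₁ · H₂ = (n₁·n₂)/(d₁·d₂).
Num: n₁·n₂ = 0.75. Den: d₁·d₂ = s^3 + 3.4*s^2 + 3.61*s + 1.224.
H(s) = (0.75)/(s^3 + 3.4*s^2 + 3.61*s + 1.224)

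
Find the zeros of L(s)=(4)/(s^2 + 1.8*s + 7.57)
Numerator is a nonzero constant (4) → Zeros: none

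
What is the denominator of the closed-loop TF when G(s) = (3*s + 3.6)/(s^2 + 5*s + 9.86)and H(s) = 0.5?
Characteristic poly = G_den * H_den + G_num * H_num = (s^2 + 5*s + 9.86) + (1.5*s + 1.8) = s^2 + 6.5*s + 11.66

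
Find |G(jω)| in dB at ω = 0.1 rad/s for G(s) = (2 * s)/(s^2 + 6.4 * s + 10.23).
Substitute s = j*0.1: G(j0.1) = 0.0012207 + 0.019493j.
|G(j0.1)| = sqrt(Re² + Im²) = 0.01953.
20*log₁₀(0.01953) = -34.19 dB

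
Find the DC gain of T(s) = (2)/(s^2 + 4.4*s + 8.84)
DC gain = T(0) = num(0)/den(0) = 2/8.84 = 0.2262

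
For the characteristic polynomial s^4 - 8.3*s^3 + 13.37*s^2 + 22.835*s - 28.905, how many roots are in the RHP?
s^4 - 8.3*s^3 + 13.37*s^2 + 22.835*s - 28.905 = (s - 4.1)(s - 4.7)(s + 1.5)(s - 1). Poles: -1.5, 1, 4.1, 4.7. RHP poles (Re>0): 3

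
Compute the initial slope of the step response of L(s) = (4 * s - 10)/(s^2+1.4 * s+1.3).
IVT: y'(0⁺) = lim_{s→∞} s²·Y(s) = lim_{s→∞} s·L(s).
deg(num) = 1, deg(den) = 2, relative degree = 1, so s·L(s) → (leading num)/(leading den) = 4/1 = 4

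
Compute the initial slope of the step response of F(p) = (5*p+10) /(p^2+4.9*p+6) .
IVT: y'(0⁺) = lim_{p→∞} p²·Y(p) = lim_{p→∞} p·F(p).
deg(num) = 1, deg(den) = 2, relative degree = 1, so p·F(p) → (leading num)/(leading den) = 5/1 = 5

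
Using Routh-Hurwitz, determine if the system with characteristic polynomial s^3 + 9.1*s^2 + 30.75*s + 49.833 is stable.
Routh array:
s^3: [1, 30.75]; s^2: [9.1, 49.833]; s^1: [25.2738]; s^0: [49.833]
First column: [1, 9.1, 25.2738, 49.833]. Sign changes = 0.
Yes, stable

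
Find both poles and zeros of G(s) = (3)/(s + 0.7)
Set denominator = 0: s + 0.7 = 0 → Poles: -0.7
Numerator is a nonzero constant (3) → Zeros: none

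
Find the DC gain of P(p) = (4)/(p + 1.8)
DC gain = P(0) = num(0)/den(0) = 4/1.8 = 2.222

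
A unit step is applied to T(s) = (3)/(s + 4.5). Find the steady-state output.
FVT: lim_{t→∞} y(t) = lim_{s→0} s*Y(s) where Y(s) = T(s)/s.
= lim_{s→0} T(s) = T(0) = num(0)/den(0) = 3/4.5 = 0.6667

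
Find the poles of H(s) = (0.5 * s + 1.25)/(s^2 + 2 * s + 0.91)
Set denominator = 0: s^2 + 2*s + 0.91 = (s + 0.7)(s + 1.3) = 0 → Poles: -0.7, -1.3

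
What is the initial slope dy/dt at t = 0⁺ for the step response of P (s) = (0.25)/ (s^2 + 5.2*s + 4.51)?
IVT: y'(0⁺) = lim_{s→∞} s²·Y(s) = lim_{s→∞} s·P(s).
deg(num) = 0, deg(den) = 2, relative degree = 2 ≥ 2, so s·P(s) → 0. Initial slope = 0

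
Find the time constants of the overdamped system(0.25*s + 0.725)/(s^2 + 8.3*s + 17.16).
Overdamped: real poles at -4.4, -3.9. τ = -1/pole → τ₁ = 0.2273, τ₂ = 0.2564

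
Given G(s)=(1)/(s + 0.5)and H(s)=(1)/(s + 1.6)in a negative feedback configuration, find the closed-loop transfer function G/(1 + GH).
Closed-loop T = G/(1+GH).
Numerator: G_num * H_den = s + 1.6.
Denominator: G_den * H_den + G_num * H_num = (s^2 + 2.1*s + 0.8) + (1) = s^2 + 2.1*s + 1.8.
T(s) = (s + 1.6)/(s^2 + 2.1*s + 1.8)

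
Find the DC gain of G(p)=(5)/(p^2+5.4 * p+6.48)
DC gain = G(0) = num(0)/den(0) = 5/6.48 = 0.7716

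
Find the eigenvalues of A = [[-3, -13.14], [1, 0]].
Eigenvalues solve det(λI - A) = 0.
Characteristic polynomial: λ^2 + 3*λ + 13.14 = 0.
Roots: -1.5 + 3.3j, -1.5 - 3.3j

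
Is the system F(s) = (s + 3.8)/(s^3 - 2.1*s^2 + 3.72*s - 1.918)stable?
Denominator: s^3 - 2.1*s^2 + 3.72*s - 1.918 = (s - 0.7)(s^2 - 1.4*s + 2.74). Poles: 0.7, 0.7 + 1.5j, 0.7 - 1.5j. All Re(p)<0: No (unstable)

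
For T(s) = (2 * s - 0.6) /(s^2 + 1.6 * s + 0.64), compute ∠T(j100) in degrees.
Substitute s = j*100: T(j100) = 0.000379948 - 0.0199952j.
∠T(j100) = atan2(Im, Re) = atan2(-0.0199952, 0.000379948) = -88.91°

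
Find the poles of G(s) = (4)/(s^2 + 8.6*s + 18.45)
Set denominator = 0: s^2 + 8.6*s + 18.45 = (s + 4.5)(s + 4.1) = 0 → Poles: -4.1, -4.5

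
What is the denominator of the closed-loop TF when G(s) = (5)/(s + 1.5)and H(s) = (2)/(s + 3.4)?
Characteristic poly = G_den * H_den + G_num * H_num = (s^2 + 4.9*s + 5.1) + (10) = s^2 + 4.9*s + 15.1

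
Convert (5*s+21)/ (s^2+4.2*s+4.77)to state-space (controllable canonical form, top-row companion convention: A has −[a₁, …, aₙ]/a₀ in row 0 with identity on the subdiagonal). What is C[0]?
Reachable canonical form: C = numerator coefficients (right-aligned, zero-padded to length n).
num = 5*s + 21, C = [[5, 21]].
C[0] = 5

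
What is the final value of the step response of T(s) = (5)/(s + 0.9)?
FVT: lim_{t→∞} y(t) = lim_{s→0} s*Y(s) where Y(s) = T(s)/s.
= lim_{s→0} T(s) = T(0) = num(0)/den(0) = 5/0.9 = 5.556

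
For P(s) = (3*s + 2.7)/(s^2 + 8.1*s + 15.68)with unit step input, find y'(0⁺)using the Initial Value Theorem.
IVT: y'(0⁺) = lim_{s→∞} s²·Y(s) = lim_{s→∞} s·P(s).
deg(num) = 1, deg(den) = 2, relative degree = 1, so s·P(s) → (leading num)/(leading den) = 3/1 = 3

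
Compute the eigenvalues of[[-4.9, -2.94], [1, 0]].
Eigenvalues solve det(λI - A) = 0.
Characteristic polynomial: λ^2 + 4.9*λ + 2.94 = 0.
Factor: (λ + 4.2)(λ + 0.7) = 0.
Roots: -0.7, -4.2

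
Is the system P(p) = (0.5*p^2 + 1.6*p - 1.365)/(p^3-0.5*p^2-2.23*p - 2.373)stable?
Denominator: p^3 - 0.5*p^2 - 2.23*p - 2.373 = (p - 2.1)(p^2 + 1.6*p + 1.13). Poles: -0.8 + 0.7j, -0.8 - 0.7j, 2.1. All Re(p)<0: No (unstable)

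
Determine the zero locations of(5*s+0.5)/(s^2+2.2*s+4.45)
Set numerator = 0: 5*s + 0.5 = 0 → Zeros: -0.1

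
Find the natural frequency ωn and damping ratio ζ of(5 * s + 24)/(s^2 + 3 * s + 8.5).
Underdamped: complex pole -1.5 + 2.5j. ωn = |pole| = 2.915, ζ = -Re(pole)/ωn = 0.5145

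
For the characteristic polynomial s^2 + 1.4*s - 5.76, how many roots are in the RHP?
s^2 + 1.4*s - 5.76 = (s - 1.8)(s + 3.2). Poles: -3.2, 1.8. RHP poles (Re>0): 1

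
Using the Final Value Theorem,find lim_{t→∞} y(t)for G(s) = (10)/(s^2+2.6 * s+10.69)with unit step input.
FVT: lim_{t→∞} y(t) = lim_{s→0} s*Y(s) where Y(s) = G(s)/s.
= lim_{s→0} G(s) = G(0) = num(0)/den(0) = 10/10.69 = 0.9355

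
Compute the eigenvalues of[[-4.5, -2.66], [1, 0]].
Eigenvalues solve det(λI - A) = 0.
Characteristic polynomial: λ^2 + 4.5*λ + 2.66 = 0.
Factor: (λ + 3.8)(λ + 0.7) = 0.
Roots: -0.7, -3.8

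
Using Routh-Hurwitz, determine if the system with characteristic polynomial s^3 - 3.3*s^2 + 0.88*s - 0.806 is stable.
Routh array:
s^3: [1, 0.88]; s^2: [-3.3, -0.806]; s^1: [0.635758]; s^0: [-0.806]
First column: [1, -3.3, 0.635758, -0.806]. Sign changes = 3.
No, unstable (3 RHP root(s))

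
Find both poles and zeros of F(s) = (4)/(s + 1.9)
Set denominator = 0: s + 1.9 = 0 → Poles: -1.9
Numerator is a nonzero constant (4) → Zeros: none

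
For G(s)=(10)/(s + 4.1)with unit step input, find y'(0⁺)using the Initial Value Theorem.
IVT: y'(0⁺) = lim_{s→∞} s²·Y(s) = lim_{s→∞} s·G(s).
deg(num) = 0, deg(den) = 1, relative degree = 1, so s·G(s) → (leading num)/(leading den) = 10/1 = 10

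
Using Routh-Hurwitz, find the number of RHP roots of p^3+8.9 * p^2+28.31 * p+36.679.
Routh array:
p^3: [1, 28.31]; p^2: [8.9, 36.679]; p^1: [24.1888]; p^0: [36.679]
First column: [1, 8.9, 24.1888, 36.679]. Sign changes = RHP roots = 0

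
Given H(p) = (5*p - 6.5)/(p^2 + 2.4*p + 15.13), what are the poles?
Set denominator = 0: p^2 + 2.4*p + 15.13 = 0 → Poles: -1.2 + 3.7j, -1.2 - 3.7j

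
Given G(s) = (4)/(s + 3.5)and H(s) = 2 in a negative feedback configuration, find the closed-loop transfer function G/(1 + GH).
Closed-loop T = G/(1+GH).
Numerator: G_num * H_den = 4.
Denominator: G_den * H_den + G_num * H_num = (s + 3.5) + (8) = s + 11.5.
T(s) = (4)/(s + 11.5)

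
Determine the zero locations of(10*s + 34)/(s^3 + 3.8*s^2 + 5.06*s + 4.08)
Set numerator = 0: 10*s + 34 = 0 → Zeros: -3.4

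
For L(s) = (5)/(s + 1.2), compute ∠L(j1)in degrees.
Substitute s = j*1: L(j1) = 2.45902 - 2.04918j.
∠L(j1) = atan2(Im, Re) = atan2(-2.04918, 2.45902) = -39.81°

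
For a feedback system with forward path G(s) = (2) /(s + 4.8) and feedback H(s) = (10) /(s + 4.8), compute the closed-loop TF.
Closed-loop T = G/(1+GH).
Numerator: G_num * H_den = 2*s + 9.6.
Denominator: G_den * H_den + G_num * H_num = (s^2 + 9.6*s + 23.04) + (20) = s^2 + 9.6*s + 43.04.
T(s) = (2*s + 9.6)/(s^2 + 9.6*s + 43.04)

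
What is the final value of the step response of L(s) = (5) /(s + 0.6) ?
FVT: lim_{t→∞} y(t) = lim_{s→0} s*Y(s) where Y(s) = L(s)/s.
= lim_{s→0} L(s) = L(0) = num(0)/den(0) = 5/0.6 = 8.333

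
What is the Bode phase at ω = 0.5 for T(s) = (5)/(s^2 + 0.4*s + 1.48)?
Substitute s = j*0.5: T(j0.5) = 3.96033 - 0.643956j.
∠T(j0.5) = atan2(Im, Re) = atan2(-0.643956, 3.96033) = -9.24°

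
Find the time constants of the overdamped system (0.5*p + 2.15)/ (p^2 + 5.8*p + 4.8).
Overdamped: real poles at -1, -4.8. τ = -1/pole → τ₁ = 1, τ₂ = 0.2083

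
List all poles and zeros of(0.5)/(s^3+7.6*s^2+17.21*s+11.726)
Set denominator = 0: s^3 + 7.6*s^2 + 17.21*s + 11.726 = (s + 2.2)(s + 1.3)(s + 4.1) = 0 → Poles: -1.3, -2.2, -4.1
Numerator is a nonzero constant (0.5) → Zeros: none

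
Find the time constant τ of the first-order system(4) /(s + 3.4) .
First-order system: τ = -1/pole. Pole = -3.4. τ = -1/(-3.4) = 0.2941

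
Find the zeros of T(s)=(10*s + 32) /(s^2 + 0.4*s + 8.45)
Set numerator = 0: 10*s + 32 = 0 → Zeros: -3.2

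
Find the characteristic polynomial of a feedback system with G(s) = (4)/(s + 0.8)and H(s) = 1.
Characteristic poly = G_den * H_den + G_num * H_num = (s + 0.8) + (4) = s + 4.8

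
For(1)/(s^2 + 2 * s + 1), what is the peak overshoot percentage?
Standard form: ωn²/(s²+2ζωn·s+ωn²) → ωn = 1, ζ = 1.
ζ ≥ 1, so the response is non-oscillatory: peak overshoot = 0%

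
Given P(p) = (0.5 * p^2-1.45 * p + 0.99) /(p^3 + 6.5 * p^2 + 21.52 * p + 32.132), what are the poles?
Set denominator = 0: p^3 + 6.5*p^2 + 21.52*p + 32.132 = (p + 2.9)(p^2 + 3.6*p + 11.08) = 0 → Poles: -1.8 + 2.8j, -1.8 - 2.8j, -2.9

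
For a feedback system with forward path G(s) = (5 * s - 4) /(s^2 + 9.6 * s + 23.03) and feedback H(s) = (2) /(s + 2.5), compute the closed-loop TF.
Closed-loop T = G/(1+GH).
Numerator: G_num * H_den = 5*s^2 + 8.5*s - 10.
Denominator: G_den * H_den + G_num * H_num = (s^3 + 12.1*s^2 + 47.03*s + 57.575) + (10*s - 8) = s^3 + 12.1*s^2 + 57.03*s + 49.575.
T(s) = (5*s^2 + 8.5*s - 10)/(s^3 + 12.1*s^2 + 57.03*s + 49.575)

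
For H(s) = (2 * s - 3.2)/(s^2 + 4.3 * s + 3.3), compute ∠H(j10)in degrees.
Substitute s = j*10: H(j10) = 0.104415 - 0.160394j.
∠H(j10) = atan2(Im, Re) = atan2(-0.160394, 0.104415) = -56.94°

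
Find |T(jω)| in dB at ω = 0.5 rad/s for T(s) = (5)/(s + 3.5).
Substitute s = j*0.5: T(j0.5) = 1.4 - 0.2j.
|T(j0.5)| = sqrt(Re² + Im²) = 1.414.
20*log₁₀(1.414) = 3.01 dB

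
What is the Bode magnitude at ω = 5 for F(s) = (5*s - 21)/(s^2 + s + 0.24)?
Substitute s = j*5: F(j5) = 1.01082 - 0.80557j.
|F(j5)| = sqrt(Re² + Im²) = 1.293.
20*log₁₀(1.293) = 2.23 dB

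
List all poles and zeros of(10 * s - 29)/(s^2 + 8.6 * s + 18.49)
Set denominator = 0: s^2 + 8.6*s + 18.49 = (s + 4.3)(s + 4.3) = 0 → Poles: -4.3, -4.3
Set numerator = 0: 10*s - 29 = 0 → Zeros: 2.9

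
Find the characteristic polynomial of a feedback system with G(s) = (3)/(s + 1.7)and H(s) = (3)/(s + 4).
Characteristic poly = G_den * H_den + G_num * H_num = (s^2 + 5.7*s + 6.8) + (9) = s^2 + 5.7*s + 15.8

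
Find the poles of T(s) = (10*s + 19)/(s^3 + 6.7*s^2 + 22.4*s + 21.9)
Set denominator = 0: s^3 + 6.7*s^2 + 22.4*s + 21.9 = (s + 1.5)(s^2 + 5.2*s + 14.6) = 0 → Poles: -1.5, -2.6 + 2.8j, -2.6 - 2.8j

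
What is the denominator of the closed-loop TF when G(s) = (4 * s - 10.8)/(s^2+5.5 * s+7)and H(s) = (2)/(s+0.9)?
Characteristic poly = G_den * H_den + G_num * H_num = (s^3 + 6.4*s^2 + 11.95*s + 6.3) + (8*s - 21.6) = s^3 + 6.4*s^2 + 19.95*s - 15.3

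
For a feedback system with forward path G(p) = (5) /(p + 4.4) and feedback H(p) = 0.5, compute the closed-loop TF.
Closed-loop T = G/(1+GH).
Numerator: G_num * H_den = 5.
Denominator: G_den * H_den + G_num * H_num = (p + 4.4) + (2.5) = p + 6.9.
T(p) = (5)/(p + 6.9)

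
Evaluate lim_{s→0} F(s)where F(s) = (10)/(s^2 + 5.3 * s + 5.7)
DC gain = F(0) = num(0)/den(0) = 10/5.7 = 1.754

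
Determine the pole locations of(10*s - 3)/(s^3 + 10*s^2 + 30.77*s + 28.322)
Set denominator = 0: s^3 + 10*s^2 + 30.77*s + 28.322 = (s + 1.7)(s + 3.4)(s + 4.9) = 0 → Poles: -1.7, -3.4, -4.9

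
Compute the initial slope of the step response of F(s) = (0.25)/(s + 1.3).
IVT: y'(0⁺) = lim_{s→∞} s²·Y(s) = lim_{s→∞} s·F(s).
deg(num) = 0, deg(den) = 1, relative degree = 1, so s·F(s) → (leading num)/(leading den) = 0.25/1 = 0.25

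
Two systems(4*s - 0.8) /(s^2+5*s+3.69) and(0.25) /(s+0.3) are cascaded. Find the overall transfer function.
Series: H = H₁ · H₂ = (n₁·n₂)/(d₁·d₂).
Num: n₁·n₂ = s - 0.2. Den: d₁·d₂ = s^3 + 5.3*s^2 + 5.19*s + 1.107.
H(s) = (s - 0.2)/(s^3 + 5.3*s^2 + 5.19*s + 1.107)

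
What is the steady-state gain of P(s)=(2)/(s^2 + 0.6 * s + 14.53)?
DC gain = P(0) = num(0)/den(0) = 2/14.53 = 0.1376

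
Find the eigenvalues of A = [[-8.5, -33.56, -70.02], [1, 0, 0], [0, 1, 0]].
Eigenvalues solve det(λI - A) = 0.
Characteristic polynomial: λ^3 + 8.5*λ^2 + 33.56*λ + 70.02 = 0.
Factor: (λ + 4.5)(λ^2 + 4*λ + 15.56) = 0.
Roots: -2 + 3.4j, -2 - 3.4j, -4.5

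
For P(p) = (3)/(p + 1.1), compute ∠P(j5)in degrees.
Substitute p = j*5: P(j5) = 0.125906 - 0.572301j.
∠P(j5) = atan2(Im, Re) = atan2(-0.572301, 0.125906) = -77.59°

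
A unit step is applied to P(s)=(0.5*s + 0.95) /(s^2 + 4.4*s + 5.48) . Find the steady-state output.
FVT: lim_{t→∞} y(t) = lim_{s→0} s*Y(s) where Y(s) = P(s)/s.
= lim_{s→0} P(s) = P(0) = num(0)/den(0) = 0.95/5.48 = 0.1734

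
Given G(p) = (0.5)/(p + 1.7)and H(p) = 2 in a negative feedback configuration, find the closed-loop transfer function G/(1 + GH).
Closed-loop T = G/(1+GH).
Numerator: G_num * H_den = 0.5.
Denominator: G_den * H_den + G_num * H_num = (p + 1.7) + (1) = p + 2.7.
T(p) = (0.5)/(p + 2.7)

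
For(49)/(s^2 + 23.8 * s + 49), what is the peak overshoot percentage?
Standard form: ωn²/(s²+2ζωn·s+ωn²) → ωn = 7, ζ = 1.7.
ζ ≥ 1, so the response is non-oscillatory: peak overshoot = 0%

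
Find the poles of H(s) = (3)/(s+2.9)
Set denominator = 0: s + 2.9 = 0 → Poles: -2.9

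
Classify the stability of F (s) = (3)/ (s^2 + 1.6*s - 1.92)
Denominator: s^2 + 1.6*s - 1.92 = (s - 0.8)(s + 2.4). Poles: -2.4, 0.8. Unstable (1 pole(s) in RHP)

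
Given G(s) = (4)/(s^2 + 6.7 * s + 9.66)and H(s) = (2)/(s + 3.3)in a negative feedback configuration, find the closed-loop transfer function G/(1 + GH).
Closed-loop T = G/(1+GH).
Numerator: G_num * H_den = 4*s + 13.2.
Denominator: G_den * H_den + G_num * H_num = (s^3 + 10*s^2 + 31.77*s + 31.878) + (8) = s^3 + 10*s^2 + 31.77*s + 39.878.
T(s) = (4*s + 13.2)/(s^3 + 10*s^2 + 31.77*s + 39.878)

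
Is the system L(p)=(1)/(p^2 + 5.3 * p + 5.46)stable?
Denominator: p^2 + 5.3*p + 5.46 = (p + 3.9)(p + 1.4). Poles: -1.4, -3.9. All Re(p)<0: Yes (stable)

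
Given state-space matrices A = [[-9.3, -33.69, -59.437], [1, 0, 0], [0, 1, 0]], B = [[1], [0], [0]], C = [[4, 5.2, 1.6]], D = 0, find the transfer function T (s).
T(s) = C(sI - A)⁻¹B + D.
Characteristic polynomial det(sI - A) = s^3 + 9.3*s^2 + 33.69*s + 59.437.
Numerator from C·adj(sI-A)·B + D·det(sI-A) = 4*s^2 + 5.2*s + 1.6.
T(s) = (4*s^2 + 5.2*s + 1.6)/(s^3 + 9.3*s^2 + 33.69*s + 59.437)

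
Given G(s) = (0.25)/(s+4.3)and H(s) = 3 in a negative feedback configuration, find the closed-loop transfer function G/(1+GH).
Closed-loop T = G/(1+GH).
Numerator: G_num * H_den = 0.25.
Denominator: G_den * H_den + G_num * H_num = (s + 4.3) + (0.75) = s + 5.05.
T(s) = (0.25)/(s + 5.05)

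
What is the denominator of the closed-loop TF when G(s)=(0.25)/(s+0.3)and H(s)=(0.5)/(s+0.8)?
Characteristic poly = G_den * H_den + G_num * H_num = (s^2 + 1.1*s + 0.24) + (0.125) = s^2 + 1.1*s + 0.365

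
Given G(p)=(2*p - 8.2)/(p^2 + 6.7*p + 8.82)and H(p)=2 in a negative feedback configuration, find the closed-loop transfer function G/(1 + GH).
Closed-loop T = G/(1+GH).
Numerator: G_num * H_den = 2*p - 8.2.
Denominator: G_den * H_den + G_num * H_num = (p^2 + 6.7*p + 8.82) + (4*p - 16.4) = p^2 + 10.7*p - 7.58.
T(p) = (2*p - 8.2)/(p^2 + 10.7*p - 7.58)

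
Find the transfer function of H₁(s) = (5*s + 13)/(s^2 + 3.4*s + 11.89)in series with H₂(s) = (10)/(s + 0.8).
Series: H = H₁ · H₂ = (n₁·n₂)/(d₁·d₂).
Num: n₁·n₂ = 50*s + 130. Den: d₁·d₂ = s^3 + 4.2*s^2 + 14.61*s + 9.512.
H(s) = (50*s + 130)/(s^3 + 4.2*s^2 + 14.61*s + 9.512)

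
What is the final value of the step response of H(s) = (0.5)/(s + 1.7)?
FVT: lim_{t→∞} y(t) = lim_{s→0} s*Y(s) where Y(s) = H(s)/s.
= lim_{s→0} H(s) = H(0) = num(0)/den(0) = 0.5/1.7 = 0.2941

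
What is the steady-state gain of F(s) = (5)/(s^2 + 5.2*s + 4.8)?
DC gain = F(0) = num(0)/den(0) = 5/4.8 = 1.042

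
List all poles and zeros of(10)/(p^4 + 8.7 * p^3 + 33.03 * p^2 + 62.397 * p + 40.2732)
Set denominator = 0: p^4 + 8.7*p^3 + 33.03*p^2 + 62.397*p + 40.2732 = (p + 3.3)(p + 1.2)(p^2 + 4.2*p + 10.17) = 0 → Poles: -1.2, -2.1 + 2.4j, -2.1 - 2.4j, -3.3
Numerator is a nonzero constant (10) → Zeros: none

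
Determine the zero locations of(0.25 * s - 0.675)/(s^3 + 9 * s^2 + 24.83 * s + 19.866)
Set numerator = 0: 0.25*s - 0.675 = 0 → Zeros: 2.7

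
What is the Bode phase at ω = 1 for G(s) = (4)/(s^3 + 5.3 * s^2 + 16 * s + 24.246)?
Substitute s = j*1: G(j1) = 0.129778 - 0.102748j.
∠G(j1) = atan2(Im, Re) = atan2(-0.102748, 0.129778) = -38.37°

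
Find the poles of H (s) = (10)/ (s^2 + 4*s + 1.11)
Set denominator = 0: s^2 + 4*s + 1.11 = (s + 3.7)(s + 0.3) = 0 → Poles: -0.3, -3.7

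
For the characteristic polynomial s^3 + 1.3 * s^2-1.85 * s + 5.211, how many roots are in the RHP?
s^3 + 1.3*s^2 - 1.85*s + 5.211 = (s + 2.7)(s^2 - 1.4*s + 1.93). Poles: -2.7, 0.7 + 1.2j, 0.7 - 1.2j. RHP poles (Re>0): 2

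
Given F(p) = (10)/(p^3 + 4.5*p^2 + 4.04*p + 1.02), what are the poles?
Set denominator = 0: p^3 + 4.5*p^2 + 4.04*p + 1.02 = (p + 0.5)(p + 3.4)(p + 0.6) = 0 → Poles: -0.5, -0.6, -3.4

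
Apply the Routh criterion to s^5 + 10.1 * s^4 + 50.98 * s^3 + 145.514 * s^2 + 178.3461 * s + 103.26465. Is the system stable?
Routh array:
s^5: [1, 50.98, 178.3461]; s^4: [10.1, 145.514, 103.26465]; s^3: [36.5727, 168.122]; s^2: [99.085, 103.26465]; s^1: [130.006]; s^0: [103.26465]
First column: [1, 10.1, 36.5727, 99.085, 130.006, 103.26465]. Sign changes = 0.
Yes, stable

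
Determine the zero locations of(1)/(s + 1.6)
Numerator is a nonzero constant (1) → Zeros: none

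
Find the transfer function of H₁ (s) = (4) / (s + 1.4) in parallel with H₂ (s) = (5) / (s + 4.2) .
Parallel: H = H₁ + H₂ = (n₁·d₂ + n₂·d₁)/(d₁·d₂).
n₁·d₂ = 4*s + 16.8. n₂·d₁ = 5*s + 7. Sum = 9*s + 23.8. d₁·d₂ = s^2 + 5.6*s + 5.88.
H(s) = (9*s + 23.8)/(s^2 + 5.6*s + 5.88)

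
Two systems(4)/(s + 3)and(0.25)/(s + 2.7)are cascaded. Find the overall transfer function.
Series: H = H₁ · H₂ = (n₁·n₂)/(d₁·d₂).
Num: n₁·n₂ = 1. Den: d₁·d₂ = s^2 + 5.7*s + 8.1.
H(s) = (1)/(s^2 + 5.7*s + 8.1)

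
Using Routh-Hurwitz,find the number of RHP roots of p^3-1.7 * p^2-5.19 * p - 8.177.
Routh array:
p^3: [1, -5.19]; p^2: [-1.7, -8.177]; p^1: [-10]; p^0: [-8.177]
First column: [1, -1.7, -10, -8.177]. Sign changes = RHP roots = 1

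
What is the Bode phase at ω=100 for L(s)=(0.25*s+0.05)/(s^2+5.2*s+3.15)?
Substitute s = j*100: L(j100) = 0.000124743 - 0.0024943j.
∠L(j100) = atan2(Im, Re) = atan2(-0.0024943, 0.000124743) = -87.14°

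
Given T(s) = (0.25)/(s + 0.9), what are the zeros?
Numerator is a nonzero constant (0.25) → Zeros: none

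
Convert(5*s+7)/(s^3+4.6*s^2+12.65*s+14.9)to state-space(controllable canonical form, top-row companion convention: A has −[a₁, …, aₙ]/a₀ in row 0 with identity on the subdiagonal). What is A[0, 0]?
Reachable canonical form for den = s^3 + 4.6*s^2 + 12.65*s + 14.9: top row of A = -[a₁,a₂,...,aₙ]/a₀, ones on the subdiagonal, zeros elsewhere.
A = [[-4.6, -12.65, -14.9], [1, 0, 0], [0, 1, 0]].
A[0,0] = -4.6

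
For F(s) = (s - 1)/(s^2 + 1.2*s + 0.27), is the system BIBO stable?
Denominator: s^2 + 1.2*s + 0.27 = (s + 0.3)(s + 0.9). Poles: -0.3, -0.9. All Re(p)<0: Yes (stable)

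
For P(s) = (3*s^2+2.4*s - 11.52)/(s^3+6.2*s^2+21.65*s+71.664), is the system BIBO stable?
Denominator: s^3 + 6.2*s^2 + 21.65*s + 71.664 = (s + 4.8)(s^2 + 1.4*s + 14.93). Poles: -0.7 + 3.8j, -0.7 - 3.8j, -4.8. All Re(p)<0: Yes (stable)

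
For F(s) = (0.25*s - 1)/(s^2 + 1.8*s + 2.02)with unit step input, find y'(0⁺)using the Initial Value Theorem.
IVT: y'(0⁺) = lim_{s→∞} s²·Y(s) = lim_{s→∞} s·F(s).
deg(num) = 1, deg(den) = 2, relative degree = 1, so s·F(s) → (leading num)/(leading den) = 0.25/1 = 0.25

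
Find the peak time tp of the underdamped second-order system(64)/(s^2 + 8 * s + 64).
Standard form: ωn²/(s²+2ζωn·s+ωn²) → ωn = 8, ζ = 0.5.
ωd = ωn·√(1-ζ²) = 8·√(1-0.5²) = 6.928.
tp = π/ωd = π/6.928 = 0.4534 s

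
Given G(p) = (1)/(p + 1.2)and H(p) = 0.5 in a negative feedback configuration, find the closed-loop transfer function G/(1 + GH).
Closed-loop T = G/(1+GH).
Numerator: G_num * H_den = 1.
Denominator: G_den * H_den + G_num * H_num = (p + 1.2) + (0.5) = p + 1.7.
T(p) = (1)/(p + 1.7)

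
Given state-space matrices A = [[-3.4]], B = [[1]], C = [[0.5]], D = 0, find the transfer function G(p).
G(p) = C(pI - A)⁻¹B + D.
Characteristic polynomial det(pI - A) = p + 3.4.
Numerator from C·adj(pI-A)·B + D·det(pI-A) = 0.5.
G(p) = (0.5)/(p + 3.4)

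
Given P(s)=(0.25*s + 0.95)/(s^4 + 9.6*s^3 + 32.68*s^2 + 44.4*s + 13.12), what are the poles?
Set denominator = 0: s^4 + 9.6*s^3 + 32.68*s^2 + 44.4*s + 13.12 = (s + 4)(s + 0.4)(s^2 + 5.2*s + 8.2) = 0 → Poles: -0.4, -2.6 + 1.2j, -2.6 - 1.2j, -4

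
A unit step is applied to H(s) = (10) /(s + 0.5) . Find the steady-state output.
FVT: lim_{t→∞} y(t) = lim_{s→0} s*Y(s) where Y(s) = H(s)/s.
= lim_{s→0} H(s) = H(0) = num(0)/den(0) = 10/0.5 = 20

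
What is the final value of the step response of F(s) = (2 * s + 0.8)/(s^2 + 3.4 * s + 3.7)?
FVT: lim_{t→∞} y(t) = lim_{s→0} s*Y(s) where Y(s) = F(s)/s.
= lim_{s→0} F(s) = F(0) = num(0)/den(0) = 0.8/3.7 = 0.2162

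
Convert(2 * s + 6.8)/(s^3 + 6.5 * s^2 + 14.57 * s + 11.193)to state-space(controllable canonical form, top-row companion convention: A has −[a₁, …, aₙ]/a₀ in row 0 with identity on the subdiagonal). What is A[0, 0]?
Reachable canonical form for den = s^3 + 6.5*s^2 + 14.57*s + 11.193: top row of A = -[a₁,a₂,...,aₙ]/a₀, ones on the subdiagonal, zeros elsewhere.
A = [[-6.5, -14.57, -11.193], [1, 0, 0], [0, 1, 0]].
A[0,0] = -6.5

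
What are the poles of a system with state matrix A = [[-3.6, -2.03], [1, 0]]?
Eigenvalues solve det(λI - A) = 0.
Characteristic polynomial: λ^2 + 3.6*λ + 2.03 = 0.
Factor: (λ + 0.7)(λ + 2.9) = 0.
Roots: -0.7, -2.9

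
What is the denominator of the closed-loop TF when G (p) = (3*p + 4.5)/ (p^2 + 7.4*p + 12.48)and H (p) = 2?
Characteristic poly = G_den * H_den + G_num * H_num = (p^2 + 7.4*p + 12.48) + (6*p + 9) = p^2 + 13.4*p + 21.48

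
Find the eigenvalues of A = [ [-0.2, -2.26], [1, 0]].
Eigenvalues solve det(λI - A) = 0.
Characteristic polynomial: λ^2 + 0.2*λ + 2.26 = 0.
Roots: -0.1 + 1.5j, -0.1 - 1.5j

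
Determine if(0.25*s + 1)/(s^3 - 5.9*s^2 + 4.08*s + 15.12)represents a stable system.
Denominator: s^3 - 5.9*s^2 + 4.08*s + 15.12 = (s - 3.6)(s - 3.5)(s + 1.2). Poles: -1.2, 3.5, 3.6. All Re(p)<0: No (unstable)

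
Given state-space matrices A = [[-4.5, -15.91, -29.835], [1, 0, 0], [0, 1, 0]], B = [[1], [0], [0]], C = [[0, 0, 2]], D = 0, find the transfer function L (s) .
L(s) = C(sI - A)⁻¹B + D.
Characteristic polynomial det(sI - A) = s^3 + 4.5*s^2 + 15.91*s + 29.835.
Numerator from C·adj(sI-A)·B + D·det(sI-A) = 2.
L(s) = (2)/(s^3 + 4.5*s^2 + 15.91*s + 29.835)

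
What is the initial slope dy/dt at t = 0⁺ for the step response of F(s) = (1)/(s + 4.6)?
IVT: y'(0⁺) = lim_{s→∞} s²·Y(s) = lim_{s→∞} s·F(s).
deg(num) = 0, deg(den) = 1, relative degree = 1, so s·F(s) → (leading num)/(leading den) = 1/1 = 1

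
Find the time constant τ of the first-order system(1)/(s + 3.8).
First-order system: τ = -1/pole. Pole = -3.8. τ = -1/(-3.8) = 0.2632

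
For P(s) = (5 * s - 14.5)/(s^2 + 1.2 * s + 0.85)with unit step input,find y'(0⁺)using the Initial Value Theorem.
IVT: y'(0⁺) = lim_{s→∞} s²·Y(s) = lim_{s→∞} s·P(s).
deg(num) = 1, deg(den) = 2, relative degree = 1, so s·P(s) → (leading num)/(leading den) = 5/1 = 5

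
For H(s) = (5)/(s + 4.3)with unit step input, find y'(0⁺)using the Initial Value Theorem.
IVT: y'(0⁺) = lim_{s→∞} s²·Y(s) = lim_{s→∞} s·H(s).
deg(num) = 0, deg(den) = 1, relative degree = 1, so s·H(s) → (leading num)/(leading den) = 5/1 = 5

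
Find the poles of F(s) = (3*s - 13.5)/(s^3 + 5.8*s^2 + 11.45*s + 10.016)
Set denominator = 0: s^3 + 5.8*s^2 + 11.45*s + 10.016 = (s + 3.2)(s^2 + 2.6*s + 3.13) = 0 → Poles: -1.3 + 1.2j, -1.3 - 1.2j, -3.2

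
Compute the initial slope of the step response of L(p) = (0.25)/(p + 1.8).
IVT: y'(0⁺) = lim_{p→∞} p²·Y(p) = lim_{p→∞} p·L(p).
deg(num) = 0, deg(den) = 1, relative degree = 1, so p·L(p) → (leading num)/(leading den) = 0.25/1 = 0.25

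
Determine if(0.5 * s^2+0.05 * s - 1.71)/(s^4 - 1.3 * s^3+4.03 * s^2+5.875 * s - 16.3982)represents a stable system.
Denominator: s^4 - 1.3*s^3 + 4.03*s^2 + 5.875*s - 16.3982 = (s - 1.4)(s + 1.7)(s^2 - 1.6*s + 6.89). Poles: -1.7, 0.8 + 2.5j, 0.8 - 2.5j, 1.4. All Re(p)<0: No (unstable)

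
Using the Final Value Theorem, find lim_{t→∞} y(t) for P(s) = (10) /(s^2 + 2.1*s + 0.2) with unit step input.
FVT: lim_{t→∞} y(t) = lim_{s→0} s*Y(s) where Y(s) = P(s)/s.
= lim_{s→0} P(s) = P(0) = num(0)/den(0) = 10/0.2 = 50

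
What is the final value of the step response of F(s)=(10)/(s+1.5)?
FVT: lim_{t→∞} y(t) = lim_{s→0} s*Y(s) where Y(s) = F(s)/s.
= lim_{s→0} F(s) = F(0) = num(0)/den(0) = 10/1.5 = 6.667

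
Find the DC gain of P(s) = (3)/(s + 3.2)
DC gain = P(0) = num(0)/den(0) = 3/3.2 = 0.9375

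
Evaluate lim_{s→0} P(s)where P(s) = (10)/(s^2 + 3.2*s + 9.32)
DC gain = P(0) = num(0)/den(0) = 10/9.32 = 1.073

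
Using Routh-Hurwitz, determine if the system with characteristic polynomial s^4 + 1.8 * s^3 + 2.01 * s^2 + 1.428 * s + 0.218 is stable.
Routh array:
s^4: [1, 2.01, 0.218]; s^3: [1.8, 1.428]; s^2: [1.21667, 0.218]; s^1: [1.10548]; s^0: [0.218]
First column: [1, 1.8, 1.21667, 1.10548, 0.218]. Sign changes = 0.
Yes, stable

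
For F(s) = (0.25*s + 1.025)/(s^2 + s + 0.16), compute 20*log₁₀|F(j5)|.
Substitute s = j*5: F(j5) = -0.0299225 - 0.0563451j.
|F(j5)| = sqrt(Re² + Im²) = 0.0638.
20*log₁₀(0.0638) = -23.90 dB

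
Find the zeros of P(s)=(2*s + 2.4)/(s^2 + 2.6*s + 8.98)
Set numerator = 0: 2*s + 2.4 = 0 → Zeros: -1.2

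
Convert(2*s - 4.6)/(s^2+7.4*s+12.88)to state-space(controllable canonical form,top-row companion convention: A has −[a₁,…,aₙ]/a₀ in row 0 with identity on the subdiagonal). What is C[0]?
Reachable canonical form: C = numerator coefficients (right-aligned, zero-padded to length n).
num = 2*s - 4.6, C = [[2, -4.6]].
C[0] = 2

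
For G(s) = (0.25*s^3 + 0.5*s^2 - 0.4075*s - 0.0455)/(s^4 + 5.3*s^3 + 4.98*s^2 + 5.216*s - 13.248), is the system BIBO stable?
Denominator: s^4 + 5.3*s^3 + 4.98*s^2 + 5.216*s - 13.248 = (s - 0.9)(s + 4.6)(s^2 + 1.6*s + 3.2). Poles: -0.8 + 1.6j, -0.8 - 1.6j, -4.6, 0.9. All Re(p)<0: No (unstable)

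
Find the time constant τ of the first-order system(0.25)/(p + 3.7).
First-order system: τ = -1/pole. Pole = -3.7. τ = -1/(-3.7) = 0.2703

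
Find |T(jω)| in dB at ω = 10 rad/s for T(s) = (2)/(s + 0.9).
Substitute s = j*10: T(j10) = 0.0178554 - 0.198393j.
|T(j10)| = sqrt(Re² + Im²) = 0.1992.
20*log₁₀(0.1992) = -14.01 dB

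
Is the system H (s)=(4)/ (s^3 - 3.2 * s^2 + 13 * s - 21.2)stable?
Denominator: s^3 - 3.2*s^2 + 13*s - 21.2 = (s - 2)(s^2 - 1.2*s + 10.6). Poles: 0.6 + 3.2j, 0.6 - 3.2j, 2. All Re(p)<0: No (unstable)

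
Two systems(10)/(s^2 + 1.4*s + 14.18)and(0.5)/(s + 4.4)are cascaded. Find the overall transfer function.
Series: H = H₁ · H₂ = (n₁·n₂)/(d₁·d₂).
Num: n₁·n₂ = 5. Den: d₁·d₂ = s^3 + 5.8*s^2 + 20.34*s + 62.392.
H(s) = (5)/(s^3 + 5.8*s^2 + 20.34*s + 62.392)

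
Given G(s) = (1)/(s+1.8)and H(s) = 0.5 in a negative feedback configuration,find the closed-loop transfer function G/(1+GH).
Closed-loop T = G/(1+GH).
Numerator: G_num * H_den = 1.
Denominator: G_den * H_den + G_num * H_num = (s + 1.8) + (0.5) = s + 2.3.
T(s) = (1)/(s + 2.3)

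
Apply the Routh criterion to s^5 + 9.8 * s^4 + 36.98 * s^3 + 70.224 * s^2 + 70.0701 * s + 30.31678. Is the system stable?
Routh array:
s^5: [1, 36.98, 70.0701]; s^4: [9.8, 70.224, 30.31678]; s^3: [29.8143, 66.9766]; s^2: [48.2087, 30.31678]; s^1: [48.2274]; s^0: [30.31678]
First column: [1, 9.8, 29.8143, 48.2087, 48.2274, 30.31678]. Sign changes = 0.
Yes, stable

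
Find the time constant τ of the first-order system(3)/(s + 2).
First-order system: τ = -1/pole. Pole = -2. τ = -1/(-2) = 0.5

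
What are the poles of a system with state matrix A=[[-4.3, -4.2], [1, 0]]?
Eigenvalues solve det(λI - A) = 0.
Characteristic polynomial: λ^2 + 4.3*λ + 4.2 = 0.
Factor: (λ + 2.8)(λ + 1.5) = 0.
Roots: -1.5, -2.8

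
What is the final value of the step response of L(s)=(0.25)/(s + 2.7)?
FVT: lim_{t→∞} y(t) = lim_{s→0} s*Y(s) where Y(s) = L(s)/s.
= lim_{s→0} L(s) = L(0) = num(0)/den(0) = 0.25/2.7 = 0.09259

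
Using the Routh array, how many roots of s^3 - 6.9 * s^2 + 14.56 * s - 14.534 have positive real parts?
Routh array:
s^3: [1, 14.56]; s^2: [-6.9, -14.534]; s^1: [12.4536]; s^0: [-14.534]
First column: [1, -6.9, 12.4536, -14.534]. Sign changes = RHP roots = 3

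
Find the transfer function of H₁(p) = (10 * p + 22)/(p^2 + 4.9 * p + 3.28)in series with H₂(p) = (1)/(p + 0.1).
Series: H = H₁ · H₂ = (n₁·n₂)/(d₁·d₂).
Num: n₁·n₂ = 10*p + 22. Den: d₁·d₂ = p^3 + 5*p^2 + 3.77*p + 0.328.
H(p) = (10*p + 22)/(p^3 + 5*p^2 + 3.77*p + 0.328)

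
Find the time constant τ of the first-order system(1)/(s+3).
First-order system: τ = -1/pole. Pole = -3. τ = -1/(-3) = 0.3333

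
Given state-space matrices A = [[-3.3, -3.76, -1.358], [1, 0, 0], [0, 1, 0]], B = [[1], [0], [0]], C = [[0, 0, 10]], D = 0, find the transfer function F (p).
F(p) = C(pI - A)⁻¹B + D.
Characteristic polynomial det(pI - A) = p^3 + 3.3*p^2 + 3.76*p + 1.358.
Numerator from C·adj(pI-A)·B + D·det(pI-A) = 10.
F(p) = (10)/(p^3 + 3.3*p^2 + 3.76*p + 1.358)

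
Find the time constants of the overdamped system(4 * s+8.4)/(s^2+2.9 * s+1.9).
Overdamped: real poles at -1, -1.9. τ = -1/pole → τ₁ = 1, τ₂ = 0.5263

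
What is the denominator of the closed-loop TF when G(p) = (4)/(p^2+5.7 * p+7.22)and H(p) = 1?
Characteristic poly = G_den * H_den + G_num * H_num = (p^2 + 5.7*p + 7.22) + (4) = p^2 + 5.7*p + 11.22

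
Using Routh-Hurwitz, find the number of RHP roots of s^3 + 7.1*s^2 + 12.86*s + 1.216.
Routh array:
s^3: [1, 12.86]; s^2: [7.1, 1.216]; s^1: [12.6887]; s^0: [1.216]
First column: [1, 7.1, 12.6887, 1.216]. Sign changes = RHP roots = 0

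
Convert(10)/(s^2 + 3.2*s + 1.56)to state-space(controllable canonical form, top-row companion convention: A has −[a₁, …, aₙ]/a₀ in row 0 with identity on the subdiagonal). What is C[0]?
Reachable canonical form: C = numerator coefficients (right-aligned, zero-padded to length n).
num = 10, C = [[0, 10]].
C[0] = 0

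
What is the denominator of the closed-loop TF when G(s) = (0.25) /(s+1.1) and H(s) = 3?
Characteristic poly = G_den * H_den + G_num * H_num = (s + 1.1) + (0.75) = s + 1.85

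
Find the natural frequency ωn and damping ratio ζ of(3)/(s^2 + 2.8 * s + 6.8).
Underdamped: complex pole -1.4 + 2.2j. ωn = |pole| = 2.608, ζ = -Re(pole)/ωn = 0.5369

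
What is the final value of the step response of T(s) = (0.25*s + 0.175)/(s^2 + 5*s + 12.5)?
FVT: lim_{t→∞} y(t) = lim_{s→0} s*Y(s) where Y(s) = T(s)/s.
= lim_{s→0} T(s) = T(0) = num(0)/den(0) = 0.175/12.5 = 0.014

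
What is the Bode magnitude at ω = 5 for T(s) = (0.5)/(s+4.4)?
Substitute s = j*5: T(j5) = 0.0495942 - 0.0563571j.
|T(j5)| = sqrt(Re² + Im²) = 0.07507.
20*log₁₀(0.07507) = -22.49 dB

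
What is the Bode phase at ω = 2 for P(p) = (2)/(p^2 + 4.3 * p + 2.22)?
Substitute p = j*2: P(j2) = -0.0461568 - 0.223005j.
∠P(j2) = atan2(Im, Re) = atan2(-0.223005, -0.0461568) = -101.69°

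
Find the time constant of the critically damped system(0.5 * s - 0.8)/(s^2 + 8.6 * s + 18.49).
Critically damped (ζ = 1): repeated real pole at -4.3, -4.3. τ = -1/pole = 0.2326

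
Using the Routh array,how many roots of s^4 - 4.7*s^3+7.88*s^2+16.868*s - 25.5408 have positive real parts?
Routh array:
s^4: [1, 7.88, -25.5408]; s^3: [-4.7, 16.868]; s^2: [11.4689, -25.5408]; s^1: [6.40131]; s^0: [-25.5408]
First column: [1, -4.7, 11.4689, 6.40131, -25.5408]. Sign changes = RHP roots = 3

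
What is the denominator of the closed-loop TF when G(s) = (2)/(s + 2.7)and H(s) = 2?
Characteristic poly = G_den * H_den + G_num * H_num = (s + 2.7) + (4) = s + 6.7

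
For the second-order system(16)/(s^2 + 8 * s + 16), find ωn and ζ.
Standard form: ωn²/(s²+2ζωn·s+ωn²).
const=16=ωn² → ωn=4, s coeff=8=2ζωn → ζ=1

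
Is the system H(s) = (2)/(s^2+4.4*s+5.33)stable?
Denominator: s^2 + 4.4*s + 5.33. Poles: -2.2 + 0.7j, -2.2 - 0.7j. All Re(p)<0: Yes (stable)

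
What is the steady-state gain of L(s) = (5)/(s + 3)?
DC gain = L(0) = num(0)/den(0) = 5/3 = 1.667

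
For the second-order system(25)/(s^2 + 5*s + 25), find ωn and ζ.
Standard form: ωn²/(s²+2ζωn·s+ωn²).
const=25=ωn² → ωn=5, s coeff=5=2ζωn → ζ=0.5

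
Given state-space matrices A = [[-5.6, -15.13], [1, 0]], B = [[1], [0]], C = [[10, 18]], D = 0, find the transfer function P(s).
P(s) = C(sI - A)⁻¹B + D.
Characteristic polynomial det(sI - A) = s^2 + 5.6*s + 15.13.
Numerator from C·adj(sI-A)·B + D·det(sI-A) = 10*s + 18.
P(s) = (10*s + 18)/(s^2 + 5.6*s + 15.13)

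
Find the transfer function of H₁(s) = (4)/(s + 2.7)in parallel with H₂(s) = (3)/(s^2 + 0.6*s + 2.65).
Parallel: H = H₁ + H₂ = (n₁·d₂ + n₂·d₁)/(d₁·d₂).
n₁·d₂ = 4*s^2 + 2.4*s + 10.6. n₂·d₁ = 3*s + 8.1. Sum = 4*s^2 + 5.4*s + 18.7. d₁·d₂ = s^3 + 3.3*s^2 + 4.27*s + 7.155.
H(s) = (4*s^2 + 5.4*s + 18.7)/(s^3 + 3.3*s^2 + 4.27*s + 7.155)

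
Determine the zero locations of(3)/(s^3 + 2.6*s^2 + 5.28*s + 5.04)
Numerator is a nonzero constant (3) → Zeros: none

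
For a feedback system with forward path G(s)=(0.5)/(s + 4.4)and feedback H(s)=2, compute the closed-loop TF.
Closed-loop T = G/(1+GH).
Numerator: G_num * H_den = 0.5.
Denominator: G_den * H_den + G_num * H_num = (s + 4.4) + (1) = s + 5.4.
T(s) = (0.5)/(s + 5.4)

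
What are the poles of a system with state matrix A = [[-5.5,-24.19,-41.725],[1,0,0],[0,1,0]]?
Eigenvalues solve det(λI - A) = 0.
Characteristic polynomial: λ^3 + 5.5*λ^2 + 24.19*λ + 41.725 = 0.
Factor: (λ + 2.5)(λ^2 + 3*λ + 16.69) = 0.
Roots: -1.5 + 3.8j, -1.5 - 3.8j, -2.5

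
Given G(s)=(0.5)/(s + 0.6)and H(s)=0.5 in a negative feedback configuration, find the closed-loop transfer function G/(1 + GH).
Closed-loop T = G/(1+GH).
Numerator: G_num * H_den = 0.5.
Denominator: G_den * H_den + G_num * H_num = (s + 0.6) + (0.25) = s + 0.85.
T(s) = (0.5)/(s + 0.85)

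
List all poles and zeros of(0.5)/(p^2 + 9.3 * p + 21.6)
Set denominator = 0: p^2 + 9.3*p + 21.6 = (p + 4.5)(p + 4.8) = 0 → Poles: -4.5, -4.8
Numerator is a nonzero constant (0.5) → Zeros: none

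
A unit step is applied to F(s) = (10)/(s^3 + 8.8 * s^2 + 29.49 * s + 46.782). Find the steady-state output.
FVT: lim_{t→∞} y(t) = lim_{s→0} s*Y(s) where Y(s) = F(s)/s.
= lim_{s→0} F(s) = F(0) = num(0)/den(0) = 10/46.782 = 0.2138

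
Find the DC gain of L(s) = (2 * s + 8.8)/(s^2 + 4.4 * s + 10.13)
DC gain = L(0) = num(0)/den(0) = 8.8/10.13 = 0.8687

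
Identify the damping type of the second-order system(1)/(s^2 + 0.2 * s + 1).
Standard form: ωn²/(s²+2ζωn·s+ωn²) gives ωn=1, ζ=0.1.
Underdamped (ζ = 0.1 < 1)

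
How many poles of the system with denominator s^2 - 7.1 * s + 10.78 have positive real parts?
s^2 - 7.1*s + 10.78 = (s - 2.2)(s - 4.9). Poles: 2.2, 4.9. RHP poles (Re>0): 2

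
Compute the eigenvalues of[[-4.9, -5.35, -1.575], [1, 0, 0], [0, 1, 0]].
Eigenvalues solve det(λI - A) = 0.
Characteristic polynomial: λ^3 + 4.9*λ^2 + 5.35*λ + 1.575 = 0.
Factor: (λ + 0.5)(λ + 3.5)(λ + 0.9) = 0.
Roots: -0.5, -0.9, -3.5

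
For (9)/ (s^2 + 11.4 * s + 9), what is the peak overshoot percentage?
Standard form: ωn²/(s²+2ζωn·s+ωn²) → ωn = 3, ζ = 1.9.
ζ ≥ 1, so the response is non-oscillatory: peak overshoot = 0%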